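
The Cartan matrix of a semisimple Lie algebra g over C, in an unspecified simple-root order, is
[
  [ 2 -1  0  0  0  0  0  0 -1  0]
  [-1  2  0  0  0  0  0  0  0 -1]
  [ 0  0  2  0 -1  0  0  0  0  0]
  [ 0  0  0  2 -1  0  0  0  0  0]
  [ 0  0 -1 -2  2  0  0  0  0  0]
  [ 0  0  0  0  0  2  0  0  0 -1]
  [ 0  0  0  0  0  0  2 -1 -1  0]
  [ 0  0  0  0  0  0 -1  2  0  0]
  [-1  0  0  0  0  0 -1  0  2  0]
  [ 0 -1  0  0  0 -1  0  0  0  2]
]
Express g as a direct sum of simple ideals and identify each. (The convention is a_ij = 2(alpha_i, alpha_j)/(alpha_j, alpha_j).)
The diagram associated to this matrix has two connected components: the simple roots {alpha_1, alpha_2, alpha_6, alpha_7, alpha_8, alpha_9, alpha_10} form a chain of 7 nodes with single edges (A_7), and {alpha_3, alpha_4, alpha_5} form a chain of 3 nodes with a double edge at one end; the terminal node there is the unique short simple root (B_3). A semisimple Lie algebra decomposes uniquely as the direct sum of simple ideals, one per connected component of its Dynkin diagram, so g ≅ A_7 ⊕ B_3 (dimension 63 + 21 = 84).

A7 + B3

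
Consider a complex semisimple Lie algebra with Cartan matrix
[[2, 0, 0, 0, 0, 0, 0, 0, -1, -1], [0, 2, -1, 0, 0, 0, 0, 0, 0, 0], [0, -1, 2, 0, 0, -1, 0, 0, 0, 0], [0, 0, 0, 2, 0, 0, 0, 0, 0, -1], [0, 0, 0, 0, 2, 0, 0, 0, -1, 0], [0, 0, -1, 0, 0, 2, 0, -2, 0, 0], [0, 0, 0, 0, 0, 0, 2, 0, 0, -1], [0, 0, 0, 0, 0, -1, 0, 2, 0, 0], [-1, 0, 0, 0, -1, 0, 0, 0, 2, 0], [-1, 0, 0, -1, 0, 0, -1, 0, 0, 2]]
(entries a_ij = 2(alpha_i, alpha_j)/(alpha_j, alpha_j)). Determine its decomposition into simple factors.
B_4 + D_6

The diagram associated to this matrix has two connected components: the simple roots {alpha_2, alpha_3, alpha_6, alpha_8} form a chain of 4 nodes with a double edge at one end; the terminal node there is the unique short simple root (B_4), and {alpha_1, alpha_4, alpha_5, alpha_7, alpha_9, alpha_10} form a chain of 4 nodes with a fork of two nodes at one end (D_6). A semisimple Lie algebra decomposes uniquely as the direct sum of simple ideals, one per connected component of its Dynkin diagram, so g ≅ B_4 ⊕ D_6 (dimension 36 + 66 = 102).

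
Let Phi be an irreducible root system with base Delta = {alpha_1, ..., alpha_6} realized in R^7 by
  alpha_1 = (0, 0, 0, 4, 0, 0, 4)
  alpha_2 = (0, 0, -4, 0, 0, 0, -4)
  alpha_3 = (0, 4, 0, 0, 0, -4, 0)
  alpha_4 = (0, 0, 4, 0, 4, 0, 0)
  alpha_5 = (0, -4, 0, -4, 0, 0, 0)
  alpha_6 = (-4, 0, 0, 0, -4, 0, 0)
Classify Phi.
A6

Compute the Cartan integers a_ij = 2(alpha_i, alpha_j)/(alpha_j, alpha_j); the resulting 6x6 Cartan matrix is
[[2, -1, 0, 0, -1, 0], [-1, 2, 0, -1, 0, 0], [0, 0, 2, 0, -1, 0], [0, -1, 0, 2, 0, -1], [-1, 0, -1, 0, 2, 0], [0, 0, 0, -1, 0, 2]].
All simple roots have the same length, so the diagram is simply laced. The associated Dynkin diagram is a chain of 6 nodes with single edges (A_6), so the type is A_6 (the algebra sl(7)).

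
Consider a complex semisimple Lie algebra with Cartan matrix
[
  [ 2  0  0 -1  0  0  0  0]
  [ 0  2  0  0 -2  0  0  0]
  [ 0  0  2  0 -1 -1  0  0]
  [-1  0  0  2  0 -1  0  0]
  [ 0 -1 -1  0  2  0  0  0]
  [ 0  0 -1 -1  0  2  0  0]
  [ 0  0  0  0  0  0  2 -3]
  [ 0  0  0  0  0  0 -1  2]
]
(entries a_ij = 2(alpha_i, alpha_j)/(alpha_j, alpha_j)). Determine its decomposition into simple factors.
The diagram associated to this matrix has two connected components: the simple roots {alpha_1, alpha_2, alpha_3, alpha_4, alpha_5, alpha_6} form a chain of 6 nodes with a double edge at one end; the terminal node there is the unique long simple root (C_6), and {alpha_7, alpha_8} form two nodes joined by a triple edge (G_2). A semisimple Lie algebra decomposes uniquely as the direct sum of simple ideals, one per connected component of its Dynkin diagram, so g ≅ C_6 ⊕ G_2 (dimension 78 + 14 = 92).

C_6 (sp(12)) ⊕ G_2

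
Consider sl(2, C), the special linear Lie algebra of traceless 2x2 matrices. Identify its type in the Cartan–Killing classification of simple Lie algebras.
A_1

This is sl(2), which has dimension 2^2 - 1 = 3 and rank 2 - 1 = 1 (a Cartan subalgebra is the diagonal traceless matrices). In the classification of classical Lie algebras, the special linear algebra sl(n+1) has type A_n; here n = 1, so the Dynkin diagram is a chain of 1 nodes with single edges (A_1). Hence the type is A_1.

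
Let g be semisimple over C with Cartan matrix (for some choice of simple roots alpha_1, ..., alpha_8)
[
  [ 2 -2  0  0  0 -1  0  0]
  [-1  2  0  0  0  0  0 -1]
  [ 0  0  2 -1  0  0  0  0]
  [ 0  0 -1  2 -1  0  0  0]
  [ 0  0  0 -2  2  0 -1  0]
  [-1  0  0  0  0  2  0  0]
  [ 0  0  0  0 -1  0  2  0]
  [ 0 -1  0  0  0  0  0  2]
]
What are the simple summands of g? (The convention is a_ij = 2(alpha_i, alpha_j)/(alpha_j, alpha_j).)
The diagram associated to this matrix has two connected components: the simple roots {alpha_1, alpha_2, alpha_6, alpha_8} form a chain of 4 nodes with a double edge between the middle two (F_4), and {alpha_3, alpha_4, alpha_5, alpha_7} form a chain of 4 nodes with a double edge between the middle two (F_4). A semisimple Lie algebra decomposes uniquely as the direct sum of simple ideals, one per connected component of its Dynkin diagram, so g ≅ F_4 ⊕ F_4 (dimension 52 + 52 = 104).

F_4 + F_4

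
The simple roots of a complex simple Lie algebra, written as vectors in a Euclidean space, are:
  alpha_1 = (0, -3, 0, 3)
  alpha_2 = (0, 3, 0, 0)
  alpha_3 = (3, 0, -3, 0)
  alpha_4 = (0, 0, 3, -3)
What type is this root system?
B_4

Compute the Cartan integers a_ij = 2(alpha_i, alpha_j)/(alpha_j, alpha_j); the resulting 4x4 Cartan matrix is
[[2, -2, 0, -1], [-1, 2, 0, 0], [0, 0, 2, -1], [-1, 0, -1, 2]].
The roots have two lengths (squared-length ratio 2:1); the short ones are alpha_{2}. The associated Dynkin diagram is a chain of 4 nodes with a double edge at one end; the terminal node there is the unique short simple root (B_4), so the type is B_4 (the algebra so(9)).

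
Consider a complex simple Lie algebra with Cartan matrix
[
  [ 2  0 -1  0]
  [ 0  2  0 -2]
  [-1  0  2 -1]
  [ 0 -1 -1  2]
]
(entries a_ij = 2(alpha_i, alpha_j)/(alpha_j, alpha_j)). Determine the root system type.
The matrix has rank 4 with 2's on the diagonal. Reading the off-diagonal entries as Dynkin edges (a single edge where a_ij = a_ji = -1; a double or triple edge where a_ij * a_ji = 2 or 3), the diagram is a chain of 4 nodes with a double edge at one end; the terminal node there is the unique long simple root (C_4). One simple-root ordering that puts it in standard form is (alpha_1, alpha_3, alpha_4, alpha_2). So the algebra is type C_4, i.e. sp(8).

C_4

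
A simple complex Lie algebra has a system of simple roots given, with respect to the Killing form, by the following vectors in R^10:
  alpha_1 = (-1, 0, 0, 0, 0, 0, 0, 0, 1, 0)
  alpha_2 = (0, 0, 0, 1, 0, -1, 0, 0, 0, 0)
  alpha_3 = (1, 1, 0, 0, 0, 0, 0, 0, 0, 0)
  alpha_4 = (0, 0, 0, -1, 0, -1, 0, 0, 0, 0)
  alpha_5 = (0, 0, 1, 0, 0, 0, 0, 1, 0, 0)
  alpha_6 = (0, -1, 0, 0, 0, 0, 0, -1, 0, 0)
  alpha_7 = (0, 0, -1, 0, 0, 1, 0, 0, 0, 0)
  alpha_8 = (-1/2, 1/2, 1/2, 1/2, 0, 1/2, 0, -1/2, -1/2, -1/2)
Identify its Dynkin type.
E_8

Compute the Cartan integers a_ij = 2(alpha_i, alpha_j)/(alpha_j, alpha_j); the resulting 8x8 Cartan matrix is
[[2, 0, -1, 0, 0, 0, 0, 0], [0, 2, 0, 0, 0, 0, -1, 0], [-1, 0, 2, 0, 0, -1, 0, 0], [0, 0, 0, 2, 0, 0, -1, -1], [0, 0, 0, 0, 2, -1, -1, 0], [0, 0, -1, 0, -1, 2, 0, 0], [0, -1, 0, -1, -1, 0, 2, 0], [0, 0, 0, -1, 0, 0, 0, 2]].
All simple roots have the same length, so the diagram is simply laced. The associated Dynkin diagram is a chain of 7 nodes with one extra node attached to the third node from one end (E_8), so the type is E_8.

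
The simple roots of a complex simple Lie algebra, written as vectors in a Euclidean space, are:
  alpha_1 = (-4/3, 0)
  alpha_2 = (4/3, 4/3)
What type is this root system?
Compute the Cartan integers a_ij = 2(alpha_i, alpha_j)/(alpha_j, alpha_j); the resulting 2x2 Cartan matrix is
[[2, -1], [-2, 2]].
The roots have two lengths (squared-length ratio 2:1); the short ones are alpha_{1}. The associated Dynkin diagram is a chain of 2 nodes with a double edge at one end; the terminal node there is the unique short simple root (B_2), so the type is B_2 (the algebra so(5)).

B_2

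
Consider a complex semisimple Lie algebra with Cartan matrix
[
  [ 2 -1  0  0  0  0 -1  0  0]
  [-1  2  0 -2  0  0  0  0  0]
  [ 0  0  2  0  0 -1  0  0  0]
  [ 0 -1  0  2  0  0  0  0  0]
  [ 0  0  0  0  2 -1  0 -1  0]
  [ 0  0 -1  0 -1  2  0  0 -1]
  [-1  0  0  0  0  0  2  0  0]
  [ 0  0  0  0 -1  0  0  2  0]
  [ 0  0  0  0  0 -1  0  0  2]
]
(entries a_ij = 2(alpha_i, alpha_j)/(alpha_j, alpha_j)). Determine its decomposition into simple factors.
The diagram associated to this matrix has two connected components: the simple roots {alpha_1, alpha_2, alpha_4, alpha_7} form a chain of 4 nodes with a double edge at one end; the terminal node there is the unique short simple root (B_4), and {alpha_3, alpha_5, alpha_6, alpha_8, alpha_9} form a chain of 3 nodes with a fork of two nodes at one end (D_5). A semisimple Lie algebra decomposes uniquely as the direct sum of simple ideals, one per connected component of its Dynkin diagram, so g ≅ B_4 ⊕ D_5 (dimension 36 + 45 = 81).

B4 ⊕ D5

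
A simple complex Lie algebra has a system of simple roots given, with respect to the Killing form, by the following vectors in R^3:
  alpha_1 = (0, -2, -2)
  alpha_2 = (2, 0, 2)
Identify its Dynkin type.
Compute the Cartan integers a_ij = 2(alpha_i, alpha_j)/(alpha_j, alpha_j); the resulting 2x2 Cartan matrix is
[[2, -1], [-1, 2]].
All simple roots have the same length, so the diagram is simply laced. The associated Dynkin diagram is a chain of 2 nodes with single edges (A_2), so the type is A_2 (the algebra sl(3)).

A2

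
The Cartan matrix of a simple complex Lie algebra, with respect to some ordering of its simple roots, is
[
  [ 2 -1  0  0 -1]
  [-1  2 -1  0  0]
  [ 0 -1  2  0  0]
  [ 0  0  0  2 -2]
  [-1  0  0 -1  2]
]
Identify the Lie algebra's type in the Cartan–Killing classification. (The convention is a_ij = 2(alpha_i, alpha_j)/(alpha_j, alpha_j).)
The matrix has rank 5 with 2's on the diagonal. Reading the off-diagonal entries as Dynkin edges (a single edge where a_ij = a_ji = -1; a double or triple edge where a_ij * a_ji = 2 or 3), the diagram is a chain of 5 nodes with a double edge at one end; the terminal node there is the unique long simple root (C_5). One simple-root ordering that puts it in standard form is (alpha_3, alpha_2, alpha_1, alpha_5, alpha_4). So the algebra is type C_5, i.e. sp(10).

C_5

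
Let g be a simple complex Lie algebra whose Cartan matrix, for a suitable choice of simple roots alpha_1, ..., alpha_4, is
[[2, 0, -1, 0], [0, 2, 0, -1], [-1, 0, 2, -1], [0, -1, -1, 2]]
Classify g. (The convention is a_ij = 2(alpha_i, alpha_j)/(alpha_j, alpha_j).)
The matrix has rank 4 with 2's on the diagonal. Reading the off-diagonal entries as Dynkin edges (a single edge where a_ij = a_ji = -1; a double or triple edge where a_ij * a_ji = 2 or 3), the diagram is a chain of 4 nodes with single edges (A_4). One simple-root ordering that puts it in standard form is (alpha_1, alpha_3, alpha_4, alpha_2). So the algebra is type A_4, i.e. sl(5).

A4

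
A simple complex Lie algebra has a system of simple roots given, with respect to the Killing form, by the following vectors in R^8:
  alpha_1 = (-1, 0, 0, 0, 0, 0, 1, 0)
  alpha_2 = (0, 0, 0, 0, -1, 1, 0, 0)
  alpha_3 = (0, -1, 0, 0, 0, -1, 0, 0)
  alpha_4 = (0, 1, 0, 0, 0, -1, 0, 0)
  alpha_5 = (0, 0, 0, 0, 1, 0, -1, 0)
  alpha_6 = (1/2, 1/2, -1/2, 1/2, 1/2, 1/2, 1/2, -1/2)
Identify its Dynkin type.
Compute the Cartan integers a_ij = 2(alpha_i, alpha_j)/(alpha_j, alpha_j); the resulting 6x6 Cartan matrix is
[[2, 0, 0, 0, -1, 0], [0, 2, -1, -1, -1, 0], [0, -1, 2, 0, 0, -1], [0, -1, 0, 2, 0, 0], [-1, -1, 0, 0, 2, 0], [0, 0, -1, 0, 0, 2]].
All simple roots have the same length, so the diagram is simply laced. The associated Dynkin diagram is a chain of 5 nodes with one extra node attached to the third node from one end (E_6), so the type is E_6.

E_6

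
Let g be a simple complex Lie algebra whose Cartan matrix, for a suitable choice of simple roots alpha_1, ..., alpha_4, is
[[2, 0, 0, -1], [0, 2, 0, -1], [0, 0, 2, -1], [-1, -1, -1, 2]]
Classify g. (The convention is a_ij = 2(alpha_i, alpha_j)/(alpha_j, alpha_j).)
D_4 (so(8))

The matrix has rank 4 with 2's on the diagonal. Reading the off-diagonal entries as Dynkin edges (a single edge where a_ij = a_ji = -1; a double or triple edge where a_ij * a_ji = 2 or 3), the diagram is a chain of 2 nodes with a fork of two nodes at one end (D_4). One simple-root ordering that puts it in standard form is (alpha_2, alpha_4, alpha_1, alpha_3). So the algebra is type D_4, i.e. so(8).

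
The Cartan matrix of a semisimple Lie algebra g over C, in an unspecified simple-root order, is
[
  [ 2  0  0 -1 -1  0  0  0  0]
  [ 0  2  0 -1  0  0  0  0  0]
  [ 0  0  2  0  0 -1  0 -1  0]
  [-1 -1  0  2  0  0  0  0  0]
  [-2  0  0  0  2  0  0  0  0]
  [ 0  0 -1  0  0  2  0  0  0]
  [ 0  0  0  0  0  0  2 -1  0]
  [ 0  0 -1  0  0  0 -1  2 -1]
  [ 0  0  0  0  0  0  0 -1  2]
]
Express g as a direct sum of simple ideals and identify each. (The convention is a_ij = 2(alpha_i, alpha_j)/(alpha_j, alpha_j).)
C4 ⊕ D5

The diagram associated to this matrix has two connected components: the simple roots {alpha_1, alpha_2, alpha_4, alpha_5} form a chain of 4 nodes with a double edge at one end; the terminal node there is the unique long simple root (C_4), and {alpha_3, alpha_6, alpha_7, alpha_8, alpha_9} form a chain of 3 nodes with a fork of two nodes at one end (D_5). A semisimple Lie algebra decomposes uniquely as the direct sum of simple ideals, one per connected component of its Dynkin diagram, so g ≅ C_4 ⊕ D_5 (dimension 36 + 45 = 81).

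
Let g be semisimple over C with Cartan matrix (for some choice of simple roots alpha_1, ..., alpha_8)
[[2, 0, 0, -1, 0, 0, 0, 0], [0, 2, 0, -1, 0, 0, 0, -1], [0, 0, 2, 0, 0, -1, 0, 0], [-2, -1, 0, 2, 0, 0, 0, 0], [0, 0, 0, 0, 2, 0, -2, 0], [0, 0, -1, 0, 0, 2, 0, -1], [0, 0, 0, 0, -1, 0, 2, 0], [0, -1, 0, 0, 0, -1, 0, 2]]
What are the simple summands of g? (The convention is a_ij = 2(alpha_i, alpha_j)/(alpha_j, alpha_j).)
The diagram associated to this matrix has two connected components: the simple roots {alpha_5, alpha_7} form a chain of 2 nodes with a double edge at one end; the terminal node there is the unique short simple root (B_2), and {alpha_1, alpha_2, alpha_3, alpha_4, alpha_6, alpha_8} form a chain of 6 nodes with a double edge at one end; the terminal node there is the unique short simple root (B_6). A semisimple Lie algebra decomposes uniquely as the direct sum of simple ideals, one per connected component of its Dynkin diagram, so g ≅ B_2 ⊕ B_6 (dimension 10 + 78 = 88).

B2 ⊕ B6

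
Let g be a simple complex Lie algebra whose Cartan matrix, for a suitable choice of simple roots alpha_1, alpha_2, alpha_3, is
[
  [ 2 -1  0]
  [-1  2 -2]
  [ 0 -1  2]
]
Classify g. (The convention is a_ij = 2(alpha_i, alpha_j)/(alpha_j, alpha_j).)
B_3

The matrix has rank 3 with 2's on the diagonal. Reading the off-diagonal entries as Dynkin edges (a single edge where a_ij = a_ji = -1; a double or triple edge where a_ij * a_ji = 2 or 3), the diagram is a chain of 3 nodes with a double edge at one end; the terminal node there is the unique short simple root (B_3). One simple-root ordering that puts it in standard form is (alpha_1, alpha_2, alpha_3). So the algebra is type B_3, i.e. so(7).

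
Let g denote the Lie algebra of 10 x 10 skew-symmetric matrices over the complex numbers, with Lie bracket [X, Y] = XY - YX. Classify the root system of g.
D5

This is so(10) with 10 even, which has dimension 10(10-1)/2 = 45 and rank 10/2 = 5. In the classification of classical Lie algebras, the orthogonal algebra so(2n) in an even number of variables has type D_n; here n = 5, so the Dynkin diagram is a chain of 3 nodes with a fork of two nodes at one end (D_5). Hence the type is D_5.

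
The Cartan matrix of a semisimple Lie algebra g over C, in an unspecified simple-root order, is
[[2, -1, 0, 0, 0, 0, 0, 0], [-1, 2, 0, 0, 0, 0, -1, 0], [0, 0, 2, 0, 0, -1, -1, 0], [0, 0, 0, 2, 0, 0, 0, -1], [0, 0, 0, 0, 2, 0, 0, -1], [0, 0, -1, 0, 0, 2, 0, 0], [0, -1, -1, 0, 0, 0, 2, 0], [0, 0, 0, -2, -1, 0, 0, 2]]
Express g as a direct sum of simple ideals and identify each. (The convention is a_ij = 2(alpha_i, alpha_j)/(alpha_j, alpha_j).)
The diagram associated to this matrix has two connected components: the simple roots {alpha_1, alpha_2, alpha_3, alpha_6, alpha_7} form a chain of 5 nodes with single edges (A_5), and {alpha_4, alpha_5, alpha_8} form a chain of 3 nodes with a double edge at one end; the terminal node there is the unique short simple root (B_3). A semisimple Lie algebra decomposes uniquely as the direct sum of simple ideals, one per connected component of its Dynkin diagram, so g ≅ A_5 ⊕ B_3 (dimension 35 + 21 = 56).

A_5 (sl(6)) + B_3 (so(7))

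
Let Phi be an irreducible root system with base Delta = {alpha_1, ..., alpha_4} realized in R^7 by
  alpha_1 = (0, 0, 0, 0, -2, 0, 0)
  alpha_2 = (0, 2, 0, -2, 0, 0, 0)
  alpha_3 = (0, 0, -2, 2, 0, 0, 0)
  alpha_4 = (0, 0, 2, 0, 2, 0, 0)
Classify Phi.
Compute the Cartan integers a_ij = 2(alpha_i, alpha_j)/(alpha_j, alpha_j); the resulting 4x4 Cartan matrix is
[[2, 0, 0, -1], [0, 2, -1, 0], [0, -1, 2, -1], [-2, 0, -1, 2]].
The roots have two lengths (squared-length ratio 2:1); the short ones are alpha_{1}. The associated Dynkin diagram is a chain of 4 nodes with a double edge at one end; the terminal node there is the unique short simple root (B_4), so the type is B_4 (the algebra so(9)).

B4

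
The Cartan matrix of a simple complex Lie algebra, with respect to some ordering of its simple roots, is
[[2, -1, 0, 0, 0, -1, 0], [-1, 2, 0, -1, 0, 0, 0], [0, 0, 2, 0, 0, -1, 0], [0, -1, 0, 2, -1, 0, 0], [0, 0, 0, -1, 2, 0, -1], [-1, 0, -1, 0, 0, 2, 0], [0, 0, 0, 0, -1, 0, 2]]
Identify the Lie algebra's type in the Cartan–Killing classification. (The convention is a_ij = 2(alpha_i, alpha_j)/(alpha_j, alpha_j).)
The matrix has rank 7 with 2's on the diagonal. Reading the off-diagonal entries as Dynkin edges (a single edge where a_ij = a_ji = -1; a double or triple edge where a_ij * a_ji = 2 or 3), the diagram is a chain of 7 nodes with single edges (A_7). One simple-root ordering that puts it in standard form is (alpha_7, alpha_5, alpha_4, alpha_2, alpha_1, alpha_6, alpha_3). So the algebra is type A_7, i.e. sl(8).

A_7 (sl(8))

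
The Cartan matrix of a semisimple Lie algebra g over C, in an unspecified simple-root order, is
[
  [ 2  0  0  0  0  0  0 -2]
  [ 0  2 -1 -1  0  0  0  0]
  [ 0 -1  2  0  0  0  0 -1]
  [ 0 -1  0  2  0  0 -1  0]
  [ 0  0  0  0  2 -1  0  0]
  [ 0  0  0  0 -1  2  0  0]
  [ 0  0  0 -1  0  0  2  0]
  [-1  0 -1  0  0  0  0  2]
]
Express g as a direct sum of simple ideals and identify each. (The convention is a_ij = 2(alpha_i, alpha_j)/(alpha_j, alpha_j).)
type A_2 + type C_6

The diagram associated to this matrix has two connected components: the simple roots {alpha_5, alpha_6} form a chain of 2 nodes with single edges (A_2), and {alpha_1, alpha_2, alpha_3, alpha_4, alpha_7, alpha_8} form a chain of 6 nodes with a double edge at one end; the terminal node there is the unique long simple root (C_6). A semisimple Lie algebra decomposes uniquely as the direct sum of simple ideals, one per connected component of its Dynkin diagram, so g ≅ A_2 ⊕ C_6 (dimension 8 + 78 = 86).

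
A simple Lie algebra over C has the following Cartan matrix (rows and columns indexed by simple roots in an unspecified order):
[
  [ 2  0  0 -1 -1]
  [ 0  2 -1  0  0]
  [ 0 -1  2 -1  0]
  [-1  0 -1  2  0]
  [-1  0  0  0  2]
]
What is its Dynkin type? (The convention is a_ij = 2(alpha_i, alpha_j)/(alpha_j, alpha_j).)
The matrix has rank 5 with 2's on the diagonal. Reading the off-diagonal entries as Dynkin edges (a single edge where a_ij = a_ji = -1; a double or triple edge where a_ij * a_ji = 2 or 3), the diagram is a chain of 5 nodes with single edges (A_5). One simple-root ordering that puts it in standard form is (alpha_5, alpha_1, alpha_4, alpha_3, alpha_2). So the algebra is type A_5, i.e. sl(6).

A_5 (sl(6))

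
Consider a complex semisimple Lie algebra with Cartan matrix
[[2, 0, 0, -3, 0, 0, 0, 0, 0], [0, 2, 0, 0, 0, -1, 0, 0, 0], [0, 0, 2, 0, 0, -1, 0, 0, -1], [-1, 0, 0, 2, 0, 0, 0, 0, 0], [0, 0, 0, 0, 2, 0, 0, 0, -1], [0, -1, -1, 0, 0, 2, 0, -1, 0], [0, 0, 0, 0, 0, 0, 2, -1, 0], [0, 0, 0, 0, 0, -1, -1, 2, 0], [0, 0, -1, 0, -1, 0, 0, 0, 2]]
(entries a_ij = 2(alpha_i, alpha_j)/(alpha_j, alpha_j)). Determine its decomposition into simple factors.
The diagram associated to this matrix has two connected components: the simple roots {alpha_2, alpha_3, alpha_5, alpha_6, alpha_7, alpha_8, alpha_9} form a chain of 6 nodes with one extra node attached to the third node from one end (E_7), and {alpha_1, alpha_4} form two nodes joined by a triple edge (G_2). A semisimple Lie algebra decomposes uniquely as the direct sum of simple ideals, one per connected component of its Dynkin diagram, so g ≅ E_7 ⊕ G_2 (dimension 133 + 14 = 147).

type E_7 + type G_2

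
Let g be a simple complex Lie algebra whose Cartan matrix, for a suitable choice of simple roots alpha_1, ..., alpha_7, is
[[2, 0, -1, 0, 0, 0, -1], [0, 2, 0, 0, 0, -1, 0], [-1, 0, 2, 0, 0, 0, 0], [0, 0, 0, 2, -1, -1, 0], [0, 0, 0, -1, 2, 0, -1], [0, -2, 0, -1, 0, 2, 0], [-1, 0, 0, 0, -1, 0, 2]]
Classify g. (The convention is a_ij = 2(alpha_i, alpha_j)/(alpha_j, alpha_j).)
The matrix has rank 7 with 2's on the diagonal. Reading the off-diagonal entries as Dynkin edges (a single edge where a_ij = a_ji = -1; a double or triple edge where a_ij * a_ji = 2 or 3), the diagram is a chain of 7 nodes with a double edge at one end; the terminal node there is the unique short simple root (B_7). One simple-root ordering that puts it in standard form is (alpha_3, alpha_1, alpha_7, alpha_5, alpha_4, alpha_6, alpha_2). So the algebra is type B_7, i.e. so(15).

B_7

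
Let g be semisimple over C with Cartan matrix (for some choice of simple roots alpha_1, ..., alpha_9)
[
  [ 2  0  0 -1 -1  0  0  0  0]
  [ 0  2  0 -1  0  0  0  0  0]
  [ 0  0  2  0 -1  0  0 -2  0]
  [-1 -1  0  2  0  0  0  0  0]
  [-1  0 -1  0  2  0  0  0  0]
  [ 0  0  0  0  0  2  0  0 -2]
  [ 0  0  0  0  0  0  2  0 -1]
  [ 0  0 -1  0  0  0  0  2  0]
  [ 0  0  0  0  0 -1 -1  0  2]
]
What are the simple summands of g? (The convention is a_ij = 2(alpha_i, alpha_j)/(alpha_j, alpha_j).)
B_6 ⊕ C_3

The diagram associated to this matrix has two connected components: the simple roots {alpha_1, alpha_2, alpha_3, alpha_4, alpha_5, alpha_8} form a chain of 6 nodes with a double edge at one end; the terminal node there is the unique short simple root (B_6), and {alpha_6, alpha_7, alpha_9} form a chain of 3 nodes with a double edge at one end; the terminal node there is the unique long simple root (C_3). A semisimple Lie algebra decomposes uniquely as the direct sum of simple ideals, one per connected component of its Dynkin diagram, so g ≅ B_6 ⊕ C_3 (dimension 78 + 21 = 99).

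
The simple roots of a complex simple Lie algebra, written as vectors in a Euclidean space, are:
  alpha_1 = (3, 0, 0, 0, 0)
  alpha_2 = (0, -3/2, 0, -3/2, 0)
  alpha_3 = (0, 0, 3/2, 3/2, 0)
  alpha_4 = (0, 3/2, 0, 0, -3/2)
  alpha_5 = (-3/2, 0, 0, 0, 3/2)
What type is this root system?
C_5 (sp(10))

Compute the Cartan integers a_ij = 2(alpha_i, alpha_j)/(alpha_j, alpha_j); the resulting 5x5 Cartan matrix is
[[2, 0, 0, 0, -2], [0, 2, -1, -1, 0], [0, -1, 2, 0, 0], [0, -1, 0, 2, -1], [-1, 0, 0, -1, 2]].
The roots have two lengths (squared-length ratio 2:1); the short ones are alpha_{2,3,4,5}. The associated Dynkin diagram is a chain of 5 nodes with a double edge at one end; the terminal node there is the unique long simple root (C_5), so the type is C_5 (the algebra sp(10)).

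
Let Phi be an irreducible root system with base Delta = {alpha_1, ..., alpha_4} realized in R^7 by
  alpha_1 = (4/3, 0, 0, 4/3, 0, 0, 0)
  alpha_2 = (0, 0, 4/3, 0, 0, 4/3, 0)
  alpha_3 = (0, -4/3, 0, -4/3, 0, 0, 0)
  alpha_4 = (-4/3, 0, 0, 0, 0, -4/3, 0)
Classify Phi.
Compute the Cartan integers a_ij = 2(alpha_i, alpha_j)/(alpha_j, alpha_j); the resulting 4x4 Cartan matrix is
[[2, 0, -1, -1], [0, 2, 0, -1], [-1, 0, 2, 0], [-1, -1, 0, 2]].
All simple roots have the same length, so the diagram is simply laced. The associated Dynkin diagram is a chain of 4 nodes with single edges (A_4), so the type is A_4 (the algebra sl(5)).

A4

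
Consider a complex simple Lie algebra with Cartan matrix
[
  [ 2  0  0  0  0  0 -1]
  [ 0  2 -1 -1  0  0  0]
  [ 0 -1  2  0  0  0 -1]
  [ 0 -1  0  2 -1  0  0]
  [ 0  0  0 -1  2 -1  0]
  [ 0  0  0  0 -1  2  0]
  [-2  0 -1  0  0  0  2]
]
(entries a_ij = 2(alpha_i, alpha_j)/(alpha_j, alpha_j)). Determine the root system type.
B7

The matrix has rank 7 with 2's on the diagonal. Reading the off-diagonal entries as Dynkin edges (a single edge where a_ij = a_ji = -1; a double or triple edge where a_ij * a_ji = 2 or 3), the diagram is a chain of 7 nodes with a double edge at one end; the terminal node there is the unique short simple root (B_7). One simple-root ordering that puts it in standard form is (alpha_6, alpha_5, alpha_4, alpha_2, alpha_3, alpha_7, alpha_1). So the algebra is type B_7, i.e. so(15).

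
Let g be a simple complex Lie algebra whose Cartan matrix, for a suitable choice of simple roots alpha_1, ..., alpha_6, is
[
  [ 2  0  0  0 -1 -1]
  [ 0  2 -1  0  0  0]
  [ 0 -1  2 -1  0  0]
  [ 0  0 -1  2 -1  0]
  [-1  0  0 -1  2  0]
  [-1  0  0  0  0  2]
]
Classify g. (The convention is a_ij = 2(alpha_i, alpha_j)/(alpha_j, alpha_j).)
A6

The matrix has rank 6 with 2's on the diagonal. Reading the off-diagonal entries as Dynkin edges (a single edge where a_ij = a_ji = -1; a double or triple edge where a_ij * a_ji = 2 or 3), the diagram is a chain of 6 nodes with single edges (A_6). One simple-root ordering that puts it in standard form is (alpha_6, alpha_1, alpha_5, alpha_4, alpha_3, alpha_2). So the algebra is type A_6, i.e. sl(7).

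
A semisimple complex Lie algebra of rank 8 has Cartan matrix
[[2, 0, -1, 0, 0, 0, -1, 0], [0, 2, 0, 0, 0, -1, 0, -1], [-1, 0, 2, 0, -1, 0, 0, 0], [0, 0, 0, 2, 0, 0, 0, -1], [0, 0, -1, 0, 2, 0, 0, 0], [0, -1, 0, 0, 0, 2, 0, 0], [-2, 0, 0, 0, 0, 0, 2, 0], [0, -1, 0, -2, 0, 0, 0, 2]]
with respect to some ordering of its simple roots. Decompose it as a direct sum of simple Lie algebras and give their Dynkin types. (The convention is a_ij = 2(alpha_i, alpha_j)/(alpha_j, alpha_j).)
The diagram associated to this matrix has two connected components: the simple roots {alpha_2, alpha_4, alpha_6, alpha_8} form a chain of 4 nodes with a double edge at one end; the terminal node there is the unique short simple root (B_4), and {alpha_1, alpha_3, alpha_5, alpha_7} form a chain of 4 nodes with a double edge at one end; the terminal node there is the unique long simple root (C_4). A semisimple Lie algebra decomposes uniquely as the direct sum of simple ideals, one per connected component of its Dynkin diagram, so g ≅ B_4 ⊕ C_4 (dimension 36 + 36 = 72).

type B_4 + type C_4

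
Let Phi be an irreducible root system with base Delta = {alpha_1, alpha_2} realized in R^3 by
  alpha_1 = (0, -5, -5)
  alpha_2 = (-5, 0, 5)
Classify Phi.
A_2 (sl(3))

Compute the Cartan integers a_ij = 2(alpha_i, alpha_j)/(alpha_j, alpha_j); the resulting 2x2 Cartan matrix is
[[2, -1], [-1, 2]].
All simple roots have the same length, so the diagram is simply laced. The associated Dynkin diagram is a chain of 2 nodes with single edges (A_2), so the type is A_2 (the algebra sl(3)).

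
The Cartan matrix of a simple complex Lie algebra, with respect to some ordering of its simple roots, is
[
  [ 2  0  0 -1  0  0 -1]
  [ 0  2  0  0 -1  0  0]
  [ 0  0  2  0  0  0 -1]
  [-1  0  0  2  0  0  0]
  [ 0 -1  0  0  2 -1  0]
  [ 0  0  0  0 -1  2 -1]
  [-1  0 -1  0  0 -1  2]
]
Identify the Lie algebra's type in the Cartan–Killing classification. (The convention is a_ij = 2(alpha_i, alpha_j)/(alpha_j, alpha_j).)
E_7

The matrix has rank 7 with 2's on the diagonal. Reading the off-diagonal entries as Dynkin edges (a single edge where a_ij = a_ji = -1; a double or triple edge where a_ij * a_ji = 2 or 3), the diagram is a chain of 6 nodes with one extra node attached to the third node from one end (E_7). One simple-root ordering that puts it in standard form is (alpha_4, alpha_3, alpha_1, alpha_7, alpha_6, alpha_5, alpha_2). So the algebra is type E_7.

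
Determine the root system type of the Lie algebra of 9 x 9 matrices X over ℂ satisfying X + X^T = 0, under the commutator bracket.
This is so(9) with 9 odd, which has dimension 9(9-1)/2 = 36 and rank (9-1)/2 = 4. In the classification of classical Lie algebras, the orthogonal algebra so(2n+1) in an odd number of variables has type B_n; here n = 4, so the Dynkin diagram is a chain of 4 nodes with a double edge at one end; the terminal node there is the unique short simple root (B_4). Hence the type is B_4.

B_4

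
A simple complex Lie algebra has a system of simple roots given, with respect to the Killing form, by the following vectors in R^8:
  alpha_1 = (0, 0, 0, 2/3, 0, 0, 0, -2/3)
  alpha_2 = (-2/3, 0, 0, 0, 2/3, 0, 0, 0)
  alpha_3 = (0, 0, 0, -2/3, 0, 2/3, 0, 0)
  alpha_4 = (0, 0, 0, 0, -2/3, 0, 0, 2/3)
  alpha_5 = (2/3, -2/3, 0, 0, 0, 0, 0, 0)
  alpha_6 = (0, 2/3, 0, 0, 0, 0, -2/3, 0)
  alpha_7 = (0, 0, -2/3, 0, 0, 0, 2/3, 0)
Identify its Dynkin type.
A7

Compute the Cartan integers a_ij = 2(alpha_i, alpha_j)/(alpha_j, alpha_j); the resulting 7x7 Cartan matrix is
[[2, 0, -1, -1, 0, 0, 0], [0, 2, 0, -1, -1, 0, 0], [-1, 0, 2, 0, 0, 0, 0], [-1, -1, 0, 2, 0, 0, 0], [0, -1, 0, 0, 2, -1, 0], [0, 0, 0, 0, -1, 2, -1], [0, 0, 0, 0, 0, -1, 2]].
All simple roots have the same length, so the diagram is simply laced. The associated Dynkin diagram is a chain of 7 nodes with single edges (A_7), so the type is A_7 (the algebra sl(8)).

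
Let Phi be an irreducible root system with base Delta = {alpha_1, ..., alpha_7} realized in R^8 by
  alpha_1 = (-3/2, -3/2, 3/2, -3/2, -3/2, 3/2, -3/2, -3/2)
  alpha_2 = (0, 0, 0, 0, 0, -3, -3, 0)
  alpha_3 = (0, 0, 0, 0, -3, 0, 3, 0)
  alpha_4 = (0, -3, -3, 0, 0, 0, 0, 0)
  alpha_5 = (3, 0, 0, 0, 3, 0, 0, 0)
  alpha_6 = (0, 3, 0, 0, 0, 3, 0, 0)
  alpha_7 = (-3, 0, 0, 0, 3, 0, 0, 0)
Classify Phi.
Compute the Cartan integers a_ij = 2(alpha_i, alpha_j)/(alpha_j, alpha_j); the resulting 7x7 Cartan matrix is
[[2, 0, 0, 0, -1, 0, 0], [0, 2, -1, 0, 0, -1, 0], [0, -1, 2, 0, -1, 0, -1], [0, 0, 0, 2, 0, -1, 0], [-1, 0, -1, 0, 2, 0, 0], [0, -1, 0, -1, 0, 2, 0], [0, 0, -1, 0, 0, 0, 2]].
All simple roots have the same length, so the diagram is simply laced. The associated Dynkin diagram is a chain of 6 nodes with one extra node attached to the third node from one end (E_7), so the type is E_7.

E_7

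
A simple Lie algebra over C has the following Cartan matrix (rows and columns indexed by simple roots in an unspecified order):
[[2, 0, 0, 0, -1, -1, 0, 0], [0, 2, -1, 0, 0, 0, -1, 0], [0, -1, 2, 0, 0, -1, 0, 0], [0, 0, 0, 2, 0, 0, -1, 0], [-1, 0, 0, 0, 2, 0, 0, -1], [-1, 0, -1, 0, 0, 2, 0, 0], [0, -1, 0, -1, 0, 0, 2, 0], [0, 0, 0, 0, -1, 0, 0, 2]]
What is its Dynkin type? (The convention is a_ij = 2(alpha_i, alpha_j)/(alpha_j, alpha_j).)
A_8

The matrix has rank 8 with 2's on the diagonal. Reading the off-diagonal entries as Dynkin edges (a single edge where a_ij = a_ji = -1; a double or triple edge where a_ij * a_ji = 2 or 3), the diagram is a chain of 8 nodes with single edges (A_8). One simple-root ordering that puts it in standard form is (alpha_8, alpha_5, alpha_1, alpha_6, alpha_3, alpha_2, alpha_7, alpha_4). So the algebra is type A_8, i.e. sl(9).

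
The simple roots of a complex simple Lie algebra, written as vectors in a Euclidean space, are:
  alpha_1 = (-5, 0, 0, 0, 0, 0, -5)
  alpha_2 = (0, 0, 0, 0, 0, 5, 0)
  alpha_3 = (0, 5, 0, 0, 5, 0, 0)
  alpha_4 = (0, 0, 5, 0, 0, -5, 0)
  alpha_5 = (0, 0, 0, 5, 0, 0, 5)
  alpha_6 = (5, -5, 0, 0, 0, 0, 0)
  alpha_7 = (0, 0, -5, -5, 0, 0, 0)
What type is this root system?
Compute the Cartan integers a_ij = 2(alpha_i, alpha_j)/(alpha_j, alpha_j); the resulting 7x7 Cartan matrix is
[[2, 0, 0, 0, -1, -1, 0], [0, 2, 0, -1, 0, 0, 0], [0, 0, 2, 0, 0, -1, 0], [0, -2, 0, 2, 0, 0, -1], [-1, 0, 0, 0, 2, 0, -1], [-1, 0, -1, 0, 0, 2, 0], [0, 0, 0, -1, -1, 0, 2]].
The roots have two lengths (squared-length ratio 2:1); the short ones are alpha_{2}. The associated Dynkin diagram is a chain of 7 nodes with a double edge at one end; the terminal node there is the unique short simple root (B_7), so the type is B_7 (the algebra so(15)).

B_7 (so(15))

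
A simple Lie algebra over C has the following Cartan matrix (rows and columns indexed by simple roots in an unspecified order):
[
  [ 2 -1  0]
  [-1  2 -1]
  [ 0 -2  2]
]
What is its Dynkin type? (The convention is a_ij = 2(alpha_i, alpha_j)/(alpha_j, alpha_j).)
C3

The matrix has rank 3 with 2's on the diagonal. Reading the off-diagonal entries as Dynkin edges (a single edge where a_ij = a_ji = -1; a double or triple edge where a_ij * a_ji = 2 or 3), the diagram is a chain of 3 nodes with a double edge at one end; the terminal node there is the unique long simple root (C_3). One simple-root ordering that puts it in standard form is (alpha_1, alpha_2, alpha_3). So the algebra is type C_3, i.e. sp(6).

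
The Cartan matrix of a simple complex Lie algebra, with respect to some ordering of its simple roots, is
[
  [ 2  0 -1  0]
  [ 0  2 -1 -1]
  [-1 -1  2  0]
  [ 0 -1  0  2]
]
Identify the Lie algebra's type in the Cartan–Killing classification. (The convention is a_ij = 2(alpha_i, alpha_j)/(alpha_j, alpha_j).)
The matrix has rank 4 with 2's on the diagonal. Reading the off-diagonal entries as Dynkin edges (a single edge where a_ij = a_ji = -1; a double or triple edge where a_ij * a_ji = 2 or 3), the diagram is a chain of 4 nodes with single edges (A_4). One simple-root ordering that puts it in standard form is (alpha_4, alpha_2, alpha_3, alpha_1). So the algebra is type A_4, i.e. sl(5).

type A_4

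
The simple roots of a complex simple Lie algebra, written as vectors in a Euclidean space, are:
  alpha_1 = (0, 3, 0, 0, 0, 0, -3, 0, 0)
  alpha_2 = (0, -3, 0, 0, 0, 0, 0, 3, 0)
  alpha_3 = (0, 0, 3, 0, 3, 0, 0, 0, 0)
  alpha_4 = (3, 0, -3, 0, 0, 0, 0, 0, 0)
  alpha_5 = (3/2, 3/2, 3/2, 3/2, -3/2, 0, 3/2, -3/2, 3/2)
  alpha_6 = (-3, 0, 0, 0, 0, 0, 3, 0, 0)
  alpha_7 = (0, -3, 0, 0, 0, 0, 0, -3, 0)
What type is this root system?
type E_7

Compute the Cartan integers a_ij = 2(alpha_i, alpha_j)/(alpha_j, alpha_j); the resulting 7x7 Cartan matrix is
[[2, -1, 0, 0, 0, -1, -1], [-1, 2, 0, 0, -1, 0, 0], [0, 0, 2, -1, 0, 0, 0], [0, 0, -1, 2, 0, -1, 0], [0, -1, 0, 0, 2, 0, 0], [-1, 0, 0, -1, 0, 2, 0], [-1, 0, 0, 0, 0, 0, 2]].
All simple roots have the same length, so the diagram is simply laced. The associated Dynkin diagram is a chain of 6 nodes with one extra node attached to the third node from one end (E_7), so the type is E_7.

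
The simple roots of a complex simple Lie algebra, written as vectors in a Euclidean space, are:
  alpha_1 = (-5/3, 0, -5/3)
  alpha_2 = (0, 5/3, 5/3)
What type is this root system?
A_2

Compute the Cartan integers a_ij = 2(alpha_i, alpha_j)/(alpha_j, alpha_j); the resulting 2x2 Cartan matrix is
[[2, -1], [-1, 2]].
All simple roots have the same length, so the diagram is simply laced. The associated Dynkin diagram is a chain of 2 nodes with single edges (A_2), so the type is A_2 (the algebra sl(3)).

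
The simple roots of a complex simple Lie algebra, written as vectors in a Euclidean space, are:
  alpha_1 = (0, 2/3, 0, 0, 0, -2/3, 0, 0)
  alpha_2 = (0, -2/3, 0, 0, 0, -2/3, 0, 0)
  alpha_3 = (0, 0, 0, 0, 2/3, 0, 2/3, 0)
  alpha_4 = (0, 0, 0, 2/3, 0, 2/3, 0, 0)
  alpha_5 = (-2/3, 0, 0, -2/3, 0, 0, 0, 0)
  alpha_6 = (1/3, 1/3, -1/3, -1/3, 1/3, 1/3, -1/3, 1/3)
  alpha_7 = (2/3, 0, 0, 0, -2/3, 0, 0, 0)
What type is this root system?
type E_7

Compute the Cartan integers a_ij = 2(alpha_i, alpha_j)/(alpha_j, alpha_j); the resulting 7x7 Cartan matrix is
[[2, 0, 0, -1, 0, 0, 0], [0, 2, 0, -1, 0, -1, 0], [0, 0, 2, 0, 0, 0, -1], [-1, -1, 0, 2, -1, 0, 0], [0, 0, 0, -1, 2, 0, -1], [0, -1, 0, 0, 0, 2, 0], [0, 0, -1, 0, -1, 0, 2]].
All simple roots have the same length, so the diagram is simply laced. The associated Dynkin diagram is a chain of 6 nodes with one extra node attached to the third node from one end (E_7), so the type is E_7.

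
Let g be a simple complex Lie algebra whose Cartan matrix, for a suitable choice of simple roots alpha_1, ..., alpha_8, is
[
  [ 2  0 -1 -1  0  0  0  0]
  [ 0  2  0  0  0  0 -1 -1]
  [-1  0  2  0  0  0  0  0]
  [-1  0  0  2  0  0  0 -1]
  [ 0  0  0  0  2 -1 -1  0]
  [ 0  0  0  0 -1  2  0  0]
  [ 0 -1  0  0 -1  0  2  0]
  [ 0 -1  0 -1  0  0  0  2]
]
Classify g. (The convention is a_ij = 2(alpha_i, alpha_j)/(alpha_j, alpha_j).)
A_8

The matrix has rank 8 with 2's on the diagonal. Reading the off-diagonal entries as Dynkin edges (a single edge where a_ij = a_ji = -1; a double or triple edge where a_ij * a_ji = 2 or 3), the diagram is a chain of 8 nodes with single edges (A_8). One simple-root ordering that puts it in standard form is (alpha_6, alpha_5, alpha_7, alpha_2, alpha_8, alpha_4, alpha_1, alpha_3). So the algebra is type A_8, i.e. sl(9).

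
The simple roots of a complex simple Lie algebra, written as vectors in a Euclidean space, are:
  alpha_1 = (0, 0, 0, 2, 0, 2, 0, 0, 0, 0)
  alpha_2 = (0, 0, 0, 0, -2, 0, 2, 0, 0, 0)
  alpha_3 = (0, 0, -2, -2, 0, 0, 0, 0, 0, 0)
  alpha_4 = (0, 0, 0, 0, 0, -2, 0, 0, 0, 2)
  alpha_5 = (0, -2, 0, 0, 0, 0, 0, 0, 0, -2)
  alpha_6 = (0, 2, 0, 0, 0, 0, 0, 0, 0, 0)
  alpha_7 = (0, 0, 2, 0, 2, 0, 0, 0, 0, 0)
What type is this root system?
B7

Compute the Cartan integers a_ij = 2(alpha_i, alpha_j)/(alpha_j, alpha_j); the resulting 7x7 Cartan matrix is
[[2, 0, -1, -1, 0, 0, 0], [0, 2, 0, 0, 0, 0, -1], [-1, 0, 2, 0, 0, 0, -1], [-1, 0, 0, 2, -1, 0, 0], [0, 0, 0, -1, 2, -2, 0], [0, 0, 0, 0, -1, 2, 0], [0, -1, -1, 0, 0, 0, 2]].
The roots have two lengths (squared-length ratio 2:1); the short ones are alpha_{6}. The associated Dynkin diagram is a chain of 7 nodes with a double edge at one end; the terminal node there is the unique short simple root (B_7), so the type is B_7 (the algebra so(15)).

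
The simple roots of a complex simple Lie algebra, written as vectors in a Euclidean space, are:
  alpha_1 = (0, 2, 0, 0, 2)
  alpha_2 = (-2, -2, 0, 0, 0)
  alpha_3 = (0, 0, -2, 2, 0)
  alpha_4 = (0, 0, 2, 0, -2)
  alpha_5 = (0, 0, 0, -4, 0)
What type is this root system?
Compute the Cartan integers a_ij = 2(alpha_i, alpha_j)/(alpha_j, alpha_j); the resulting 5x5 Cartan matrix is
[[2, -1, 0, -1, 0], [-1, 2, 0, 0, 0], [0, 0, 2, -1, -1], [-1, 0, -1, 2, 0], [0, 0, -2, 0, 2]].
The roots have two lengths (squared-length ratio 2:1); the short ones are alpha_{1,2,3,4}. The associated Dynkin diagram is a chain of 5 nodes with a double edge at one end; the terminal node there is the unique long simple root (C_5), so the type is C_5 (the algebra sp(10)).

C_5 (sp(10))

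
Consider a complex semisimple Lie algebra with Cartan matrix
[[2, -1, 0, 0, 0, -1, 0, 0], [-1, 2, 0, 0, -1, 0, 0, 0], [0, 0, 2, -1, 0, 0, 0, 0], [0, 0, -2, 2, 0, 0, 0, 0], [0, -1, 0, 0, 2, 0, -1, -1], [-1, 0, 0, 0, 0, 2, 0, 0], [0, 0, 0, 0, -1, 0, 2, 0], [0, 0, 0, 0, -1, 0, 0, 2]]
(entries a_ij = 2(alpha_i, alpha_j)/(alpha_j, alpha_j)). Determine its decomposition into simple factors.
B2 ⊕ D6

The diagram associated to this matrix has two connected components: the simple roots {alpha_3, alpha_4} form a chain of 2 nodes with a double edge at one end; the terminal node there is the unique short simple root (B_2), and {alpha_1, alpha_2, alpha_5, alpha_6, alpha_7, alpha_8} form a chain of 4 nodes with a fork of two nodes at one end (D_6). A semisimple Lie algebra decomposes uniquely as the direct sum of simple ideals, one per connected component of its Dynkin diagram, so g ≅ B_2 ⊕ D_6 (dimension 10 + 66 = 76).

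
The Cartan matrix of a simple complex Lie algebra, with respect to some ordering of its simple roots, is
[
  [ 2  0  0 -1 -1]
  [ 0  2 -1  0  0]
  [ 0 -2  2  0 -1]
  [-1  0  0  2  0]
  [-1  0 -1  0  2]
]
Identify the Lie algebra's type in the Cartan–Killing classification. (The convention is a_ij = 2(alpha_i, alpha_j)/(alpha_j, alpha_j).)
The matrix has rank 5 with 2's on the diagonal. Reading the off-diagonal entries as Dynkin edges (a single edge where a_ij = a_ji = -1; a double or triple edge where a_ij * a_ji = 2 or 3), the diagram is a chain of 5 nodes with a double edge at one end; the terminal node there is the unique short simple root (B_5). One simple-root ordering that puts it in standard form is (alpha_4, alpha_1, alpha_5, alpha_3, alpha_2). So the algebra is type B_5, i.e. so(11).

B5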